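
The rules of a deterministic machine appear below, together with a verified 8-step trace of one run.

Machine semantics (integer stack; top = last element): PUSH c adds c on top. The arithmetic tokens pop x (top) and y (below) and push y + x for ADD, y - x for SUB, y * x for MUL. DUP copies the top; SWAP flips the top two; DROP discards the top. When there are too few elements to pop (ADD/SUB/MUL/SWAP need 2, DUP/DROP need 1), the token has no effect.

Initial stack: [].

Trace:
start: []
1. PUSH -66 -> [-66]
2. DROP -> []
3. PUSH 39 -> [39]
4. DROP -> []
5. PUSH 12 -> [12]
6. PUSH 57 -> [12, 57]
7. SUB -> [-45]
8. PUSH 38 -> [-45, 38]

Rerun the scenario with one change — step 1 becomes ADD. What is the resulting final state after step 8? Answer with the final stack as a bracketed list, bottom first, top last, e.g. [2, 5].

(re-executing from step 1 with the substitution; state before step 1: [])
1. ADD -> []
2. DROP -> []
3. PUSH 39 -> [39]
4. DROP -> []
5. PUSH 12 -> [12]
6. PUSH 57 -> [12, 57]
7. SUB -> [-45]
8. PUSH 38 -> [-45, 38]

[-45, 38]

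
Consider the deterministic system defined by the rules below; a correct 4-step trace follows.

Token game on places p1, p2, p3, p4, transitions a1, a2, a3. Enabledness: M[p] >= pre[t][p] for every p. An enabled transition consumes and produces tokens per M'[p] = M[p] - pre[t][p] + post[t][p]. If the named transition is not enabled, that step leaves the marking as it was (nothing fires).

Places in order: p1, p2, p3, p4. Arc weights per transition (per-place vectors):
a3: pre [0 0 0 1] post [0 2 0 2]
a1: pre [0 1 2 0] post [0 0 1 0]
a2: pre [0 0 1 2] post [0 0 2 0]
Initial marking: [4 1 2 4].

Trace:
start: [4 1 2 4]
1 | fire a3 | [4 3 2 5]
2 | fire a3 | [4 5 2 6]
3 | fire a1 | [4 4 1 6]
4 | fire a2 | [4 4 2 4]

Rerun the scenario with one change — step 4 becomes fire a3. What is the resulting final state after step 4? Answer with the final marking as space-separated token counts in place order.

(re-executing from step 4 with the substitution; state before step 4: [4 4 1 6])
4 | fire a3 | [4 6 1 7]

4 6 1 7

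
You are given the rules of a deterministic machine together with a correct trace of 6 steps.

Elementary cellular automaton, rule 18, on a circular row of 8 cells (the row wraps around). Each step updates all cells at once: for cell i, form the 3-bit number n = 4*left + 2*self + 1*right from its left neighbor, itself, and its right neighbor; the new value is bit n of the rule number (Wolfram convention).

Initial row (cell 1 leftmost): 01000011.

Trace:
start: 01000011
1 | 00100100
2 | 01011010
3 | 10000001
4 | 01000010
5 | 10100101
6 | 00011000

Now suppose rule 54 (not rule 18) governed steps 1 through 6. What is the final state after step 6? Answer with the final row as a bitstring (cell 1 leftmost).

00011111

(re-executing steps 1..6 under rule 54; state before step 1: 01000011)
1 | 11100100
2 | 00011111
3 | 10100000
4 | 11110001
5 | 00001010
6 | 00011111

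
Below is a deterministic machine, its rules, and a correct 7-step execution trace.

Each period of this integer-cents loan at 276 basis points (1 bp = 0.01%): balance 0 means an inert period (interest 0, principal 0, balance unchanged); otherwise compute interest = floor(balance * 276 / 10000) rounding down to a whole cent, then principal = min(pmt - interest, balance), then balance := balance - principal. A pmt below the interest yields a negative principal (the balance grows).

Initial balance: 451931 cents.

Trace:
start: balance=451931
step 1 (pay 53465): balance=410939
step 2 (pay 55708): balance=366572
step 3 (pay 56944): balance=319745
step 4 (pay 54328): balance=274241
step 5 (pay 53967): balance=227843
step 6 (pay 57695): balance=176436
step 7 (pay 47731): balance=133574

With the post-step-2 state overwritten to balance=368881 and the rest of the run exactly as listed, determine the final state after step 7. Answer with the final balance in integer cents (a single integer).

136220

state after step 2 := balance=368881
step 3 (pay 56944): balance=322118
step 4 (pay 54328): balance=276680
step 5 (pay 53967): balance=230349
step 6 (pay 57695): balance=179011
step 7 (pay 47731): balance=136220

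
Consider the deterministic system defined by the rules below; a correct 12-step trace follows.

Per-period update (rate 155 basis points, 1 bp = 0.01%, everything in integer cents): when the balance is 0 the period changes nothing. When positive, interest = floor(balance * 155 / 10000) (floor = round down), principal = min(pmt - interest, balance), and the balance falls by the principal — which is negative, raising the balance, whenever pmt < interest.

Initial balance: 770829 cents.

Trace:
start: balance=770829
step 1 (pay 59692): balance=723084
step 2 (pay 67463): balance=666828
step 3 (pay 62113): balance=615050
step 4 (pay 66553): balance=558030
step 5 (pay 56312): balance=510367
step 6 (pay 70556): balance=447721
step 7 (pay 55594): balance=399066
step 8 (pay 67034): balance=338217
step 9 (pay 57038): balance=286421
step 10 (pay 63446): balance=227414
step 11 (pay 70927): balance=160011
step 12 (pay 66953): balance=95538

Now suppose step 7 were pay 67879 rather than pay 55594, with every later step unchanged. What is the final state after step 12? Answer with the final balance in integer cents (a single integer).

82272

(re-executing from step 7 with the substitution; state before step 7: balance=447721)
step 7 (pay 67879): balance=386781
step 8 (pay 67034): balance=325742
step 9 (pay 57038): balance=273753
step 10 (pay 63446): balance=214550
step 11 (pay 70927): balance=146948
step 12 (pay 66953): balance=82272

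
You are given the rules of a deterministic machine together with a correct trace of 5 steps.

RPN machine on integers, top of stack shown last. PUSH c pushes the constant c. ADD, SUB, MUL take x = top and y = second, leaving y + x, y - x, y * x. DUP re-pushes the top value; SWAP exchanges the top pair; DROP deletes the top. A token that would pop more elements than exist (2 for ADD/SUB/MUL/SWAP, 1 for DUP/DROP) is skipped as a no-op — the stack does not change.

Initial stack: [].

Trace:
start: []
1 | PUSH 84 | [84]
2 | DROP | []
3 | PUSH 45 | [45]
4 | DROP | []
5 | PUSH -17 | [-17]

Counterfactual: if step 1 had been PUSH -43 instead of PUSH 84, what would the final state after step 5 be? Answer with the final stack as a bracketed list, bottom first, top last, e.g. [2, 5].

(re-executing from step 1 with the substitution; state before step 1: [])
1 | PUSH -43 | [-43]
2 | DROP | []
3 | PUSH 45 | [45]
4 | DROP | []
5 | PUSH -17 | [-17]

[-17]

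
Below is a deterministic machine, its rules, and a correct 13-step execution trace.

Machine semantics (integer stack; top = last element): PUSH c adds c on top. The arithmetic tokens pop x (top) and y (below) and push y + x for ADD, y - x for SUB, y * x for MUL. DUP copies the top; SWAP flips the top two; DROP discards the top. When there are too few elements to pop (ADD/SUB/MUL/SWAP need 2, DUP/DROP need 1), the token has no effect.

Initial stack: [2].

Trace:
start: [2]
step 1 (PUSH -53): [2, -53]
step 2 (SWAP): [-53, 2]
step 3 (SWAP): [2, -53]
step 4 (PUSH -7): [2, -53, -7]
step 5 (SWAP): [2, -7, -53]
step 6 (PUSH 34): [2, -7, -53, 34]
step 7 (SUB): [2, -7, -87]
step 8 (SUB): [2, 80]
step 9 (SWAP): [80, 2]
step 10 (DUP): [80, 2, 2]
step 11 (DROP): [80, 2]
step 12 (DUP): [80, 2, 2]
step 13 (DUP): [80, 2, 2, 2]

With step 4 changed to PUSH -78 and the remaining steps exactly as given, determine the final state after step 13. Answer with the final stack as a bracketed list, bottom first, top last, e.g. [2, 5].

(re-executing from step 4 with the substitution; state before step 4: [2, -53])
step 4 (PUSH -78): [2, -53, -78]
step 5 (SWAP): [2, -78, -53]
step 6 (PUSH 34): [2, -78, -53, 34]
step 7 (SUB): [2, -78, -87]
step 8 (SUB): [2, 9]
step 9 (SWAP): [9, 2]
step 10 (DUP): [9, 2, 2]
step 11 (DROP): [9, 2]
step 12 (DUP): [9, 2, 2]
step 13 (DUP): [9, 2, 2, 2]

[9, 2, 2, 2]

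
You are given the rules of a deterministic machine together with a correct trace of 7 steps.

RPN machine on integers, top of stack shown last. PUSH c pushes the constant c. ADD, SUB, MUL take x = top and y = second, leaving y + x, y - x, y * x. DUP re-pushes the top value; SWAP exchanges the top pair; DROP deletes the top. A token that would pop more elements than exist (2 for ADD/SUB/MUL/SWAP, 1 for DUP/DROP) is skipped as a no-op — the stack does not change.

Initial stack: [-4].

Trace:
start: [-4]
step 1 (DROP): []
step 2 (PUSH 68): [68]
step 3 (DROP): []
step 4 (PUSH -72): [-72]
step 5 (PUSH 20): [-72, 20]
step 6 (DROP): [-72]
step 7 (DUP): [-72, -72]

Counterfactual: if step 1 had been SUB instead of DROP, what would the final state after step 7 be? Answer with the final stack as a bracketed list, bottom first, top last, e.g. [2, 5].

(re-executing from step 1 with the substitution; state before step 1: [-4])
step 1 (SUB): [-4]
step 2 (PUSH 68): [-4, 68]
step 3 (DROP): [-4]
step 4 (PUSH -72): [-4, -72]
step 5 (PUSH 20): [-4, -72, 20]
step 6 (DROP): [-4, -72]
step 7 (DUP): [-4, -72, -72]

[-4, -72, -72]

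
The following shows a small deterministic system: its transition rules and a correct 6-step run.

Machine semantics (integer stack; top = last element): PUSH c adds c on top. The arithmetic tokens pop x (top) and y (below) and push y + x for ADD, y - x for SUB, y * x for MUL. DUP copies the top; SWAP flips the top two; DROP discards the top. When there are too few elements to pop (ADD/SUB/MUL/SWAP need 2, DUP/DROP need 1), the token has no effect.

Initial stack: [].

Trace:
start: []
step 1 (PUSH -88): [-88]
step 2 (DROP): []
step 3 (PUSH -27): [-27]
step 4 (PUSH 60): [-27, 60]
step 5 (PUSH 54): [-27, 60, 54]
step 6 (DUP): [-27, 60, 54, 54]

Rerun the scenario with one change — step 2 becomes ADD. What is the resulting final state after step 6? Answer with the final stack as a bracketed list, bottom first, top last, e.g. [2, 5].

[-88, -27, 60, 54, 54]

(re-executing from step 2 with the substitution; state before step 2: [-88])
step 2 (ADD): [-88]
step 3 (PUSH -27): [-88, -27]
step 4 (PUSH 60): [-88, -27, 60]
step 5 (PUSH 54): [-88, -27, 60, 54]
step 6 (DUP): [-88, -27, 60, 54, 54]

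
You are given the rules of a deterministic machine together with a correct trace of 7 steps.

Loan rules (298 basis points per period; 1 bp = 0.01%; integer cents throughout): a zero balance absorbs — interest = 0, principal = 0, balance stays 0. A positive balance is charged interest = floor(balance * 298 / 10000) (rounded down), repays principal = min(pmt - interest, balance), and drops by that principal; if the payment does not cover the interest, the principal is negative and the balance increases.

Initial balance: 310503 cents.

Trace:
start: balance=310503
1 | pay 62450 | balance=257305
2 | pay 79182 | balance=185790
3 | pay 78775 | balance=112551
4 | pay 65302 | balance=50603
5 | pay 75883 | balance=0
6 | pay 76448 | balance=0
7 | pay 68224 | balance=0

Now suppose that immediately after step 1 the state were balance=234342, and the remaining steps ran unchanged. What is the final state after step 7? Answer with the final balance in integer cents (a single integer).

0

state after step 1 := balance=234342
2 | pay 79182 | balance=162143
3 | pay 78775 | balance=88199
4 | pay 65302 | balance=25525
5 | pay 75883 | balance=0
6 | pay 76448 | balance=0
7 | pay 68224 | balance=0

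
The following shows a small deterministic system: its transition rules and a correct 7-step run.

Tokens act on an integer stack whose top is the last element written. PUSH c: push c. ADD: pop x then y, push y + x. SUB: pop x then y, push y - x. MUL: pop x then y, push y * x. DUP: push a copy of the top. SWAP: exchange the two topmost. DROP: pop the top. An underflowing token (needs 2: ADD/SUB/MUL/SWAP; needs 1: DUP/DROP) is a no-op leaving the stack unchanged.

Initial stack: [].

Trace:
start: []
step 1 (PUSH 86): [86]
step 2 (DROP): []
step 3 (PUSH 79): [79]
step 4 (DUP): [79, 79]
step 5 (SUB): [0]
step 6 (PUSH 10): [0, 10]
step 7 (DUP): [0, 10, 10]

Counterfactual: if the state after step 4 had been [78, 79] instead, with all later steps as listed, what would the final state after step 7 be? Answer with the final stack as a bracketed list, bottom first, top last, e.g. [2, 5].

state after step 4 := [78, 79]
step 5 (SUB): [-1]
step 6 (PUSH 10): [-1, 10]
step 7 (DUP): [-1, 10, 10]

[-1, 10, 10]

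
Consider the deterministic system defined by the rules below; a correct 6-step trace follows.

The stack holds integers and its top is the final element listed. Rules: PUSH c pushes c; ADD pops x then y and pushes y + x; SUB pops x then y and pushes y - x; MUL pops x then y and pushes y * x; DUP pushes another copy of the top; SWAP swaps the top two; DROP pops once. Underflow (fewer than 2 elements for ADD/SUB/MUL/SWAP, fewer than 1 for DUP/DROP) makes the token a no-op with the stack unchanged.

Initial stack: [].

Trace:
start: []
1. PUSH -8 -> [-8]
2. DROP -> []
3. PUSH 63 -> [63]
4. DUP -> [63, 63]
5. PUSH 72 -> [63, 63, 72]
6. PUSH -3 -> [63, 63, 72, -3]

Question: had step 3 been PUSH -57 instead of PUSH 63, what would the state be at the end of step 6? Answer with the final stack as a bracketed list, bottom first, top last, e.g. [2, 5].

[-57, -57, 72, -3]

(re-executing from step 3 with the substitution; state before step 3: [])
3. PUSH -57 -> [-57]
4. DUP -> [-57, -57]
5. PUSH 72 -> [-57, -57, 72]
6. PUSH -3 -> [-57, -57, 72, -3]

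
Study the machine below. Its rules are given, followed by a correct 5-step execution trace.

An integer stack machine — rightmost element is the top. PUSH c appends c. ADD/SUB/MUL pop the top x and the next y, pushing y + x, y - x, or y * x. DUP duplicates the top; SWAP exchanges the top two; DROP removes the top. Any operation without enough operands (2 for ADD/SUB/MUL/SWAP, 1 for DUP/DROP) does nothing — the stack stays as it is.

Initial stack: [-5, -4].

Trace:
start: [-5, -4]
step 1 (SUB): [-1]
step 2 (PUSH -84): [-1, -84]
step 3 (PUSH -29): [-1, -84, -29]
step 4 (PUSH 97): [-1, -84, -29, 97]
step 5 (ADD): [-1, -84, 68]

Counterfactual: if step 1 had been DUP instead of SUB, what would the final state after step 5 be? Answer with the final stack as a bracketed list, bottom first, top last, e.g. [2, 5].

[-5, -4, -4, -84, 68]

(re-executing from step 1 with the substitution; state before step 1: [-5, -4])
step 1 (DUP): [-5, -4, -4]
step 2 (PUSH -84): [-5, -4, -4, -84]
step 3 (PUSH -29): [-5, -4, -4, -84, -29]
step 4 (PUSH 97): [-5, -4, -4, -84, -29, 97]
step 5 (ADD): [-5, -4, -4, -84, 68]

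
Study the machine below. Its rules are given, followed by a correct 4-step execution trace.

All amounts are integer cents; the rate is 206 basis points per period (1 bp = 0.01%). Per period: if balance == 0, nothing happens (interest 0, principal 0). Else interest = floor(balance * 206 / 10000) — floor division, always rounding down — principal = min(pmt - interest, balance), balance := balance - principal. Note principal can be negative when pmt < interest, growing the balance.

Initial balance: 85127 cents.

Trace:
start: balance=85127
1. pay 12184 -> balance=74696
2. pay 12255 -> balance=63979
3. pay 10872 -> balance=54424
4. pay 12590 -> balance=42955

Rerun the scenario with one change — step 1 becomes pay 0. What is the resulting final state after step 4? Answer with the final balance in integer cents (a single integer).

(re-executing from step 1 with the substitution; state before step 1: balance=85127)
1. pay 0 -> balance=86880
2. pay 12255 -> balance=76414
3. pay 10872 -> balance=67116
4. pay 12590 -> balance=55908

55908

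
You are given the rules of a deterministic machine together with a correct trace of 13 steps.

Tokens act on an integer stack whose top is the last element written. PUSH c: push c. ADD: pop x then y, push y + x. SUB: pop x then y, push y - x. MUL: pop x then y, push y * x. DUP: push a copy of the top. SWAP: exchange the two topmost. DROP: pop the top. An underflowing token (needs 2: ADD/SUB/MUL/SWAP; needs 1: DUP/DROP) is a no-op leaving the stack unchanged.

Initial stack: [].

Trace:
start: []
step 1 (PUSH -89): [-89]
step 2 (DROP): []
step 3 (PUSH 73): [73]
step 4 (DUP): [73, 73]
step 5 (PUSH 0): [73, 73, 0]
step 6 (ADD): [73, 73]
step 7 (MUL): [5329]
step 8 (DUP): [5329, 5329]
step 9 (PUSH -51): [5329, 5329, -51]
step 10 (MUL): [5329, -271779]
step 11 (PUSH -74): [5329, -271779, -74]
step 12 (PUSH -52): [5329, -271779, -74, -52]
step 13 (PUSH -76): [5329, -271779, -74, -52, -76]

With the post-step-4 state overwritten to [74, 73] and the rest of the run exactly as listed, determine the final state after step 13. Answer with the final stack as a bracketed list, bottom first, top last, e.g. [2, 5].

[5402, -275502, -74, -52, -76]

state after step 4 := [74, 73]
step 5 (PUSH 0): [74, 73, 0]
step 6 (ADD): [74, 73]
step 7 (MUL): [5402]
step 8 (DUP): [5402, 5402]
step 9 (PUSH -51): [5402, 5402, -51]
step 10 (MUL): [5402, -275502]
step 11 (PUSH -74): [5402, -275502, -74]
step 12 (PUSH -52): [5402, -275502, -74, -52]
step 13 (PUSH -76): [5402, -275502, -74, -52, -76]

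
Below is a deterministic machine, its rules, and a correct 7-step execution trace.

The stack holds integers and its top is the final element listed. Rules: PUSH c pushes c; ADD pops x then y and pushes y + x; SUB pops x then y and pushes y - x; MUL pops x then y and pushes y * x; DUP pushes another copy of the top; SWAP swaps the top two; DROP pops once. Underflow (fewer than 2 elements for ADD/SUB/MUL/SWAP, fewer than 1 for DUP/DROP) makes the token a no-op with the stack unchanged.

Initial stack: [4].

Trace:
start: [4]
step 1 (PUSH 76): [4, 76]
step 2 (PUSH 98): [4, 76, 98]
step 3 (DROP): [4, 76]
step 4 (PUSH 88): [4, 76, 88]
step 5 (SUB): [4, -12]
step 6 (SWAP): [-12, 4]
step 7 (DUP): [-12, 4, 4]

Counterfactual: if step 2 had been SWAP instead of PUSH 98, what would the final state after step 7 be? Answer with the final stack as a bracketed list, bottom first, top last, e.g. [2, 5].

(re-executing from step 2 with the substitution; state before step 2: [4, 76])
step 2 (SWAP): [76, 4]
step 3 (DROP): [76]
step 4 (PUSH 88): [76, 88]
step 5 (SUB): [-12]
step 6 (SWAP): [-12]
step 7 (DUP): [-12, -12]

[-12, -12]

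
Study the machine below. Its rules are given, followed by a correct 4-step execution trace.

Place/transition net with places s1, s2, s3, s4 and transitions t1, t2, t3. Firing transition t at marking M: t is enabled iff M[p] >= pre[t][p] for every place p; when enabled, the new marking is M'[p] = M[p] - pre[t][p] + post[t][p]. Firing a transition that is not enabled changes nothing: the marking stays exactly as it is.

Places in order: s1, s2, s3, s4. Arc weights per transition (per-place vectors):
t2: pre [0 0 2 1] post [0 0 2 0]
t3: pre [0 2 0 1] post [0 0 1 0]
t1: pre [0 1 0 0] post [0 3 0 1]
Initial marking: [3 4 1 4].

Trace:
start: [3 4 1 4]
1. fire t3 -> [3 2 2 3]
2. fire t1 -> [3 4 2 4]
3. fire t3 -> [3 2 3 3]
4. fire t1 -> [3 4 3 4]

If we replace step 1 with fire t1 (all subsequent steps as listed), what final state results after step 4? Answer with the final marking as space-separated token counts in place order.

(re-executing from step 1 with the substitution; state before step 1: [3 4 1 4])
1. fire t1 -> [3 6 1 5]
2. fire t1 -> [3 8 1 6]
3. fire t3 -> [3 6 2 5]
4. fire t1 -> [3 8 2 6]

3 8 2 6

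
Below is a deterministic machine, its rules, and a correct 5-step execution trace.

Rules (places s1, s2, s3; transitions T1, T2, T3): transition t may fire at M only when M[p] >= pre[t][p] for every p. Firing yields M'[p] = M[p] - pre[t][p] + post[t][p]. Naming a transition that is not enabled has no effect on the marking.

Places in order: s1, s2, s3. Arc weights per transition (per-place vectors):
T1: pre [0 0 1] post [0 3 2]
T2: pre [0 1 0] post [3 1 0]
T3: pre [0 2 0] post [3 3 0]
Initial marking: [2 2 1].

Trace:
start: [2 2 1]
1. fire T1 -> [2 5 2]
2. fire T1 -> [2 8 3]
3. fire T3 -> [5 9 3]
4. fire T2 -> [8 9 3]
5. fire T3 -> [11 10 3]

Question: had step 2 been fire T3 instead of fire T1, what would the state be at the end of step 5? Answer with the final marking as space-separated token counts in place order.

14 8 2

(re-executing from step 2 with the substitution; state before step 2: [2 5 2])
2. fire T3 -> [5 6 2]
3. fire T3 -> [8 7 2]
4. fire T2 -> [11 7 2]
5. fire T3 -> [14 8 2]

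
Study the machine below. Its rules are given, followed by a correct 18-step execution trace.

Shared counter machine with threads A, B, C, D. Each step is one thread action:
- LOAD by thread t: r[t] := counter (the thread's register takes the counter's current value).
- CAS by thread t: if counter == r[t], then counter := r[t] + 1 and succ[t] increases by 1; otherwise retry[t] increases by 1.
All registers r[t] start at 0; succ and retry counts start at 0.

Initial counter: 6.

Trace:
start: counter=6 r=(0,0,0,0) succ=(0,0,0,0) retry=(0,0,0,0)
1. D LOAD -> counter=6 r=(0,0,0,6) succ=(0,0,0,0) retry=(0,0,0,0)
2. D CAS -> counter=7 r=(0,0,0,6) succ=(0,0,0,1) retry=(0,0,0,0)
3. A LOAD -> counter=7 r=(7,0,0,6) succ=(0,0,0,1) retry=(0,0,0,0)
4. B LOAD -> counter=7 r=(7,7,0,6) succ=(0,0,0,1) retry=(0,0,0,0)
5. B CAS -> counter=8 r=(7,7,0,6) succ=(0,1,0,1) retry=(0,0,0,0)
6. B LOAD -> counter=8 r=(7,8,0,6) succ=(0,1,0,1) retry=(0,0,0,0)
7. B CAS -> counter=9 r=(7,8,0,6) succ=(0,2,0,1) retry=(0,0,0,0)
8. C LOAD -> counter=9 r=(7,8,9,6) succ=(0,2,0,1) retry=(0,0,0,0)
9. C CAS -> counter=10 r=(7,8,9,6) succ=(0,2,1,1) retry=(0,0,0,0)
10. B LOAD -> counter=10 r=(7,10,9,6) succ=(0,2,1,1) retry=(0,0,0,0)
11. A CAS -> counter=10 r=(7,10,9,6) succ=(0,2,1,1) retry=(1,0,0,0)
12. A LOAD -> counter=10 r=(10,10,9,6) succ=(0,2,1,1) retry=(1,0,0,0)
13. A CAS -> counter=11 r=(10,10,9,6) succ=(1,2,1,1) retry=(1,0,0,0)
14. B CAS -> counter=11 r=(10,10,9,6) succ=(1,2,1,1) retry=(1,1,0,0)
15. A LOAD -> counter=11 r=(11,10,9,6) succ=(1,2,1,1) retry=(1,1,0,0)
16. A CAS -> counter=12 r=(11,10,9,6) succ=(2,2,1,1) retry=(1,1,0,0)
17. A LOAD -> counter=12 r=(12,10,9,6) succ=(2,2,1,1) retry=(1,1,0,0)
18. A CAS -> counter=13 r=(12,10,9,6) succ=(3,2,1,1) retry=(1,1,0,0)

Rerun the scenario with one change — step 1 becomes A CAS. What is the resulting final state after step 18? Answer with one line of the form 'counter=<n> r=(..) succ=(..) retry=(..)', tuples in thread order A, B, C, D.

counter=12 r=(11,9,8,0) succ=(3,2,1,0) retry=(2,1,0,1)

(re-executing from step 1 with the substitution; state before step 1: counter=6 r=(0,0,0,0) succ=(0,0,0,0) retry=(0,0,0,0))
1. A CAS -> counter=6 r=(0,0,0,0) succ=(0,0,0,0) retry=(1,0,0,0)
2. D CAS -> counter=6 r=(0,0,0,0) succ=(0,0,0,0) retry=(1,0,0,1)
3. A LOAD -> counter=6 r=(6,0,0,0) succ=(0,0,0,0) retry=(1,0,0,1)
4. B LOAD -> counter=6 r=(6,6,0,0) succ=(0,0,0,0) retry=(1,0,0,1)
5. B CAS -> counter=7 r=(6,6,0,0) succ=(0,1,0,0) retry=(1,0,0,1)
6. B LOAD -> counter=7 r=(6,7,0,0) succ=(0,1,0,0) retry=(1,0,0,1)
7. B CAS -> counter=8 r=(6,7,0,0) succ=(0,2,0,0) retry=(1,0,0,1)
8. C LOAD -> counter=8 r=(6,7,8,0) succ=(0,2,0,0) retry=(1,0,0,1)
9. C CAS -> counter=9 r=(6,7,8,0) succ=(0,2,1,0) retry=(1,0,0,1)
10. B LOAD -> counter=9 r=(6,9,8,0) succ=(0,2,1,0) retry=(1,0,0,1)
11. A CAS -> counter=9 r=(6,9,8,0) succ=(0,2,1,0) retry=(2,0,0,1)
12. A LOAD -> counter=9 r=(9,9,8,0) succ=(0,2,1,0) retry=(2,0,0,1)
13. A CAS -> counter=10 r=(9,9,8,0) succ=(1,2,1,0) retry=(2,0,0,1)
14. B CAS -> counter=10 r=(9,9,8,0) succ=(1,2,1,0) retry=(2,1,0,1)
15. A LOAD -> counter=10 r=(10,9,8,0) succ=(1,2,1,0) retry=(2,1,0,1)
16. A CAS -> counter=11 r=(10,9,8,0) succ=(2,2,1,0) retry=(2,1,0,1)
17. A LOAD -> counter=11 r=(11,9,8,0) succ=(2,2,1,0) retry=(2,1,0,1)
18. A CAS -> counter=12 r=(11,9,8,0) succ=(3,2,1,0) retry=(2,1,0,1)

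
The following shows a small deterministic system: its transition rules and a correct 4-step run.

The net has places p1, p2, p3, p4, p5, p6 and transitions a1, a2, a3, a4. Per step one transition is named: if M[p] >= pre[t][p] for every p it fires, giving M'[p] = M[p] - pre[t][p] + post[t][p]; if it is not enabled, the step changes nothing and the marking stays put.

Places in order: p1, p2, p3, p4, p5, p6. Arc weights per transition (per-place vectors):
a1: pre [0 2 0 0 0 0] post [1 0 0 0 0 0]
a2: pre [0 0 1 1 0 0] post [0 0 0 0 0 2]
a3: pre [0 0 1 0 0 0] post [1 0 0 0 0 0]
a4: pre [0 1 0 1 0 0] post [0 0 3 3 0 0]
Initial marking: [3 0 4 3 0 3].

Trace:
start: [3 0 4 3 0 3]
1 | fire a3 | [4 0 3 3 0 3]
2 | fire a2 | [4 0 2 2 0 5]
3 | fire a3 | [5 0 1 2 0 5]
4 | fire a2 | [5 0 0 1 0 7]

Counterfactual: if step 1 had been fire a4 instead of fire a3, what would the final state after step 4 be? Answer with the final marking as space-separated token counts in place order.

(re-executing from step 1 with the substitution; state before step 1: [3 0 4 3 0 3])
1 | fire a4 | [3 0 4 3 0 3]
2 | fire a2 | [3 0 3 2 0 5]
3 | fire a3 | [4 0 2 2 0 5]
4 | fire a2 | [4 0 1 1 0 7]

4 0 1 1 0 7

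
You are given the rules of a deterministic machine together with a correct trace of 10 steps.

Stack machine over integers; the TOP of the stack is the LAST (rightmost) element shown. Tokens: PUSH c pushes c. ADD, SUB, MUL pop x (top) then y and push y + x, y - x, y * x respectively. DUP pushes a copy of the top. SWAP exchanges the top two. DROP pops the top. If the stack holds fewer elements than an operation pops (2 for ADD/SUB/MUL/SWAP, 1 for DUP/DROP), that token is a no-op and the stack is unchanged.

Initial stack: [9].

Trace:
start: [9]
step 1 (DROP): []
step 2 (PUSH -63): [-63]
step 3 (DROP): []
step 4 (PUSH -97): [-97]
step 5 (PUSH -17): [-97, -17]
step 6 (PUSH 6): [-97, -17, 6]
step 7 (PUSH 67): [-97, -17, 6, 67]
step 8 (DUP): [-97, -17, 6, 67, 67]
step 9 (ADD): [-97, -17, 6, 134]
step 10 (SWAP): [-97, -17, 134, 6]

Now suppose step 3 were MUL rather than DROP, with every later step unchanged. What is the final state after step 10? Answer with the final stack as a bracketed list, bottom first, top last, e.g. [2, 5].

(re-executing from step 3 with the substitution; state before step 3: [-63])
step 3 (MUL): [-63]
step 4 (PUSH -97): [-63, -97]
step 5 (PUSH -17): [-63, -97, -17]
step 6 (PUSH 6): [-63, -97, -17, 6]
step 7 (PUSH 67): [-63, -97, -17, 6, 67]
step 8 (DUP): [-63, -97, -17, 6, 67, 67]
step 9 (ADD): [-63, -97, -17, 6, 134]
step 10 (SWAP): [-63, -97, -17, 134, 6]

[-63, -97, -17, 134, 6]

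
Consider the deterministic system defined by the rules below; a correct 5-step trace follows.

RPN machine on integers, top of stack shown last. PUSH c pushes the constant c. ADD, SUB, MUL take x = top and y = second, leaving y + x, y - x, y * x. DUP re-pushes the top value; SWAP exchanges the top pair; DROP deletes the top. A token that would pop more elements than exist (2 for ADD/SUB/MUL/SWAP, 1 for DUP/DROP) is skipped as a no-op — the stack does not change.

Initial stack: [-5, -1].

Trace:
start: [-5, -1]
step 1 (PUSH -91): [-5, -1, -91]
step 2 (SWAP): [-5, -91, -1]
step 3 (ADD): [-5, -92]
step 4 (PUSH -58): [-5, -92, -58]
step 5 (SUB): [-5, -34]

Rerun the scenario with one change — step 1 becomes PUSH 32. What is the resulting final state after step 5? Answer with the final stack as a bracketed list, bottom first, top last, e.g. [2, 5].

(re-executing from step 1 with the substitution; state before step 1: [-5, -1])
step 1 (PUSH 32): [-5, -1, 32]
step 2 (SWAP): [-5, 32, -1]
step 3 (ADD): [-5, 31]
step 4 (PUSH -58): [-5, 31, -58]
step 5 (SUB): [-5, 89]

[-5, 89]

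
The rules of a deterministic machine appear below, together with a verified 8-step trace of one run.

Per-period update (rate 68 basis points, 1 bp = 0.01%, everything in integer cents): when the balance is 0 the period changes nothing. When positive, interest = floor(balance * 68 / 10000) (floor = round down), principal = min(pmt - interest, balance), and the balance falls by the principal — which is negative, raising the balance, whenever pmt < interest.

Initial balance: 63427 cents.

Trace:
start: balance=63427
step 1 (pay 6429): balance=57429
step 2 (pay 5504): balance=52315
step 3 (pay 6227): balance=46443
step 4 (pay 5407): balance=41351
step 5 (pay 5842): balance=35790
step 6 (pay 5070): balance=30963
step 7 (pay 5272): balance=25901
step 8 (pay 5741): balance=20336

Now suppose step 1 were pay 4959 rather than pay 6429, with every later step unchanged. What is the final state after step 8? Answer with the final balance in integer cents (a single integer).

(re-executing from step 1 with the substitution; state before step 1: balance=63427)
step 1 (pay 4959): balance=58899
step 2 (pay 5504): balance=53795
step 3 (pay 6227): balance=47933
step 4 (pay 5407): balance=42851
step 5 (pay 5842): balance=37300
step 6 (pay 5070): balance=32483
step 7 (pay 5272): balance=27431
step 8 (pay 5741): balance=21876

21876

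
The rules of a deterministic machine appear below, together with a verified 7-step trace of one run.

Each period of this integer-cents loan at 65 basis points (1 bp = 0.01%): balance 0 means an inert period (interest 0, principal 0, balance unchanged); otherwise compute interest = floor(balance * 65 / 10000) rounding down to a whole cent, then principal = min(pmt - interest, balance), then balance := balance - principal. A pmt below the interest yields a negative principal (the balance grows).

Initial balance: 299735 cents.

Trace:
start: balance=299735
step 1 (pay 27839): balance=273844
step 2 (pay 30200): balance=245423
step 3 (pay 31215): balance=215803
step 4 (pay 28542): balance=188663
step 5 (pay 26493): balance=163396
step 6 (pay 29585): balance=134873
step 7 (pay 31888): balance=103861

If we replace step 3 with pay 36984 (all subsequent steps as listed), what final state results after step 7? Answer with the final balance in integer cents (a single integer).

(re-executing from step 3 with the substitution; state before step 3: balance=245423)
step 3 (pay 36984): balance=210034
step 4 (pay 28542): balance=182857
step 5 (pay 26493): balance=157552
step 6 (pay 29585): balance=128991
step 7 (pay 31888): balance=97941

97941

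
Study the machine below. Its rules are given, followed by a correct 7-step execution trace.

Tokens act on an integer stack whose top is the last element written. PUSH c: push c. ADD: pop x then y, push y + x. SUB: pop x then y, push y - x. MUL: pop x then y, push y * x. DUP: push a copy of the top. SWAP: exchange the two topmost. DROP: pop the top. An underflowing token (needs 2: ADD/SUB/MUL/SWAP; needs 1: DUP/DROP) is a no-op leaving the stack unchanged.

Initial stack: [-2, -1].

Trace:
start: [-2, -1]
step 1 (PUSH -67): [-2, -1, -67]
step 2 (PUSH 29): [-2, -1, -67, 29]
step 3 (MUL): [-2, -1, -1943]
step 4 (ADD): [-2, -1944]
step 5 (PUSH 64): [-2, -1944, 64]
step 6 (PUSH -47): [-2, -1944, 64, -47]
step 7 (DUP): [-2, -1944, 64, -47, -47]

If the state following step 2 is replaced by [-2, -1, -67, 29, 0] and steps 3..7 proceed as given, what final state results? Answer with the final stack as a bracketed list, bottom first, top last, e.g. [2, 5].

state after step 2 := [-2, -1, -67, 29, 0]
step 3 (MUL): [-2, -1, -67, 0]
step 4 (ADD): [-2, -1, -67]
step 5 (PUSH 64): [-2, -1, -67, 64]
step 6 (PUSH -47): [-2, -1, -67, 64, -47]
step 7 (DUP): [-2, -1, -67, 64, -47, -47]

[-2, -1, -67, 64, -47, -47]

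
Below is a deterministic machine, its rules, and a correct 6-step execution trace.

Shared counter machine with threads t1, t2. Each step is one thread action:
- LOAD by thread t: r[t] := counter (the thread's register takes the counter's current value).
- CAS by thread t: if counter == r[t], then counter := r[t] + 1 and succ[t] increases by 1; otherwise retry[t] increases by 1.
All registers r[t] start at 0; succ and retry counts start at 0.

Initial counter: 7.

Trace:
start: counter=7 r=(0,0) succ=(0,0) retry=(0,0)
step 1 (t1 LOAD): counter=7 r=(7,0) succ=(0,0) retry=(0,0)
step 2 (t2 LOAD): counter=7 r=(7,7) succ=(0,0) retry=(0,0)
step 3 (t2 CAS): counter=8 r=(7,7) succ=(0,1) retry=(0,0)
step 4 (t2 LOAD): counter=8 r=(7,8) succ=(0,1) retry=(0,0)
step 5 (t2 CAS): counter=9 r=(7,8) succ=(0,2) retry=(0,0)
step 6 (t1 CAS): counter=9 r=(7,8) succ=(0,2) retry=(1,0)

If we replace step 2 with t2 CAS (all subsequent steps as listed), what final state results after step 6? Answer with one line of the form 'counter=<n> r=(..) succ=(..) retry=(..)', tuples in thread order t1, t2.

counter=8 r=(7,7) succ=(0,1) retry=(1,2)

(re-executing from step 2 with the substitution; state before step 2: counter=7 r=(7,0) succ=(0,0) retry=(0,0))
step 2 (t2 CAS): counter=7 r=(7,0) succ=(0,0) retry=(0,1)
step 3 (t2 CAS): counter=7 r=(7,0) succ=(0,0) retry=(0,2)
step 4 (t2 LOAD): counter=7 r=(7,7) succ=(0,0) retry=(0,2)
step 5 (t2 CAS): counter=8 r=(7,7) succ=(0,1) retry=(0,2)
step 6 (t1 CAS): counter=8 r=(7,7) succ=(0,1) retry=(1,2)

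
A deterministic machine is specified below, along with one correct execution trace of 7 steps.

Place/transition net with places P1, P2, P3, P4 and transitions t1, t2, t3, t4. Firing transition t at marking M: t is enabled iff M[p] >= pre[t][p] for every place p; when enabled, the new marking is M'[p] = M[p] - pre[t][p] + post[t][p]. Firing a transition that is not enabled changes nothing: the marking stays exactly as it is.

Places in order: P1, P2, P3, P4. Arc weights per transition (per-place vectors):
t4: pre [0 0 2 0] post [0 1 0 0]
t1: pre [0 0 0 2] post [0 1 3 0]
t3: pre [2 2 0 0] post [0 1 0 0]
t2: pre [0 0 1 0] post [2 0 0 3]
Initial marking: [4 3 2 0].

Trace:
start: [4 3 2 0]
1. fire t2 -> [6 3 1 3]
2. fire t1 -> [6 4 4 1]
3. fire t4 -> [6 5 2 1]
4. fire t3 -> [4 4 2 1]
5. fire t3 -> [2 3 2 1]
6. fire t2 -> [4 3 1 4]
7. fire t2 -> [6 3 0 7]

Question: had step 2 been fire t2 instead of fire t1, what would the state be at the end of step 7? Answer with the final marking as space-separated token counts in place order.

(re-executing from step 2 with the substitution; state before step 2: [6 3 1 3])
2. fire t2 -> [8 3 0 6]
3. fire t4 -> [8 3 0 6]
4. fire t3 -> [6 2 0 6]
5. fire t3 -> [4 1 0 6]
6. fire t2 -> [4 1 0 6]
7. fire t2 -> [4 1 0 6]

4 1 0 6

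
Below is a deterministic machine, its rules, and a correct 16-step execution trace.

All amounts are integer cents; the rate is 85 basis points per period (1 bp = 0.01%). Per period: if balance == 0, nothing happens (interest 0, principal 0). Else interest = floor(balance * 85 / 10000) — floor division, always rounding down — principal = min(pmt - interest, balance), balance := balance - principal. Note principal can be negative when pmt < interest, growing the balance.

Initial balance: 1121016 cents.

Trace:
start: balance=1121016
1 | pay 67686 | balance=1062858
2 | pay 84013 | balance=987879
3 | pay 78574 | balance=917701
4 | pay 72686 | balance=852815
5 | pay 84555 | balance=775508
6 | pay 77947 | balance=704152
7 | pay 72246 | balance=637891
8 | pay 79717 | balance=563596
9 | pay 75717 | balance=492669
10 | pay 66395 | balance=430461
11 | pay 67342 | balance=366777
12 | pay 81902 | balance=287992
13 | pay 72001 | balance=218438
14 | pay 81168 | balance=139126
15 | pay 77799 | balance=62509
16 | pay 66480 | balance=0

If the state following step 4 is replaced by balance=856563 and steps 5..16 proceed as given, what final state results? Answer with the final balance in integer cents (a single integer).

710

state after step 4 := balance=856563
5 | pay 84555 | balance=779288
6 | pay 77947 | balance=707964
7 | pay 72246 | balance=641735
8 | pay 79717 | balance=567472
9 | pay 75717 | balance=496578
10 | pay 66395 | balance=434403
11 | pay 67342 | balance=370753
12 | pay 81902 | balance=292002
13 | pay 72001 | balance=222483
14 | pay 81168 | balance=143206
15 | pay 77799 | balance=66624
16 | pay 66480 | balance=710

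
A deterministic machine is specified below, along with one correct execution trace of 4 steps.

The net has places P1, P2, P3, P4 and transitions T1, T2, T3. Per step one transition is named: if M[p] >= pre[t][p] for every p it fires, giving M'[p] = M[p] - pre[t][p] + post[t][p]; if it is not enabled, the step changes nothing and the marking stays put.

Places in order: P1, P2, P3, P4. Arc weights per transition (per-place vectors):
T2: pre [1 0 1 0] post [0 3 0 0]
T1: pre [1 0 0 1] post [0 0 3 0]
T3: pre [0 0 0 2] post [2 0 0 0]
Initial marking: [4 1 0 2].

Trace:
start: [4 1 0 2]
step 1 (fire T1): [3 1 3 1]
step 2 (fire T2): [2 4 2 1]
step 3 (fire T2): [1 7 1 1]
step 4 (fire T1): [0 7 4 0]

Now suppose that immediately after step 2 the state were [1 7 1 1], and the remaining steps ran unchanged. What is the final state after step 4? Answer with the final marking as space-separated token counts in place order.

state after step 2 := [1 7 1 1]
step 3 (fire T2): [0 10 0 1]
step 4 (fire T1): [0 10 0 1]

0 10 0 1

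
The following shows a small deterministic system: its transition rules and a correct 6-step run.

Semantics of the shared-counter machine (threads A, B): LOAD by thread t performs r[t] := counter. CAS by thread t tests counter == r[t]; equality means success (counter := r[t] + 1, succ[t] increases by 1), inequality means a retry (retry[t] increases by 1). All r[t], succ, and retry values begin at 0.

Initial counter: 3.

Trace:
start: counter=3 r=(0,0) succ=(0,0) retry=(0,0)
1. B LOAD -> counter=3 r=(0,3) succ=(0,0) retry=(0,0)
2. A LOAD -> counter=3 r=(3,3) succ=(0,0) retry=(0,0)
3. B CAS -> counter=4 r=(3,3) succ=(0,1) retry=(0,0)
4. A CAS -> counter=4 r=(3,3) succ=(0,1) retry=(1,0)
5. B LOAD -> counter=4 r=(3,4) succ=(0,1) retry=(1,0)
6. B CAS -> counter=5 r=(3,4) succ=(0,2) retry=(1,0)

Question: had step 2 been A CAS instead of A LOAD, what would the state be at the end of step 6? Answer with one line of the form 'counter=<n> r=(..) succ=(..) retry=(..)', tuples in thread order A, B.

counter=5 r=(0,4) succ=(0,2) retry=(2,0)

(re-executing from step 2 with the substitution; state before step 2: counter=3 r=(0,3) succ=(0,0) retry=(0,0))
2. A CAS -> counter=3 r=(0,3) succ=(0,0) retry=(1,0)
3. B CAS -> counter=4 r=(0,3) succ=(0,1) retry=(1,0)
4. A CAS -> counter=4 r=(0,3) succ=(0,1) retry=(2,0)
5. B LOAD -> counter=4 r=(0,4) succ=(0,1) retry=(2,0)
6. B CAS -> counter=5 r=(0,4) succ=(0,2) retry=(2,0)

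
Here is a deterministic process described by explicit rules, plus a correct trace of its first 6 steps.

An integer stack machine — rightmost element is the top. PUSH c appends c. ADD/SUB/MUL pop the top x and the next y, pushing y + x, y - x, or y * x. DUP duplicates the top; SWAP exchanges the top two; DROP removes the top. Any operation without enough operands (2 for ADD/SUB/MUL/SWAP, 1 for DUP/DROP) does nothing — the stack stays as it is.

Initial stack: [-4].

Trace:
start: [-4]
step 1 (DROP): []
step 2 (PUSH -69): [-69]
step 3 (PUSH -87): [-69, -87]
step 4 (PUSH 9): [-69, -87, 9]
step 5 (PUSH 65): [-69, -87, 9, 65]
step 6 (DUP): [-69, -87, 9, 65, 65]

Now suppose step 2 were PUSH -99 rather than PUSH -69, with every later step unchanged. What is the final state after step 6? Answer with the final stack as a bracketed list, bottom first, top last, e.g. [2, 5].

[-99, -87, 9, 65, 65]

(re-executing from step 2 with the substitution; state before step 2: [])
step 2 (PUSH -99): [-99]
step 3 (PUSH -87): [-99, -87]
step 4 (PUSH 9): [-99, -87, 9]
step 5 (PUSH 65): [-99, -87, 9, 65]
step 6 (DUP): [-99, -87, 9, 65, 65]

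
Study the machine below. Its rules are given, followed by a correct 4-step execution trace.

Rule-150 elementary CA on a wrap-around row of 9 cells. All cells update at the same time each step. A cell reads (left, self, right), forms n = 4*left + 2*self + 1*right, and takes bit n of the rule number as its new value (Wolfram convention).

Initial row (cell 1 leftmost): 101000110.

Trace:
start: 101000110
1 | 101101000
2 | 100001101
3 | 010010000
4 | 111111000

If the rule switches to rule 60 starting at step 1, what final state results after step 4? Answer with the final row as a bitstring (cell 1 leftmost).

(re-executing steps 1..4 under rule 60; state before step 1: 101000110)
1 | 111100101
2 | 000010111
3 | 100011100
4 | 110010010

110010010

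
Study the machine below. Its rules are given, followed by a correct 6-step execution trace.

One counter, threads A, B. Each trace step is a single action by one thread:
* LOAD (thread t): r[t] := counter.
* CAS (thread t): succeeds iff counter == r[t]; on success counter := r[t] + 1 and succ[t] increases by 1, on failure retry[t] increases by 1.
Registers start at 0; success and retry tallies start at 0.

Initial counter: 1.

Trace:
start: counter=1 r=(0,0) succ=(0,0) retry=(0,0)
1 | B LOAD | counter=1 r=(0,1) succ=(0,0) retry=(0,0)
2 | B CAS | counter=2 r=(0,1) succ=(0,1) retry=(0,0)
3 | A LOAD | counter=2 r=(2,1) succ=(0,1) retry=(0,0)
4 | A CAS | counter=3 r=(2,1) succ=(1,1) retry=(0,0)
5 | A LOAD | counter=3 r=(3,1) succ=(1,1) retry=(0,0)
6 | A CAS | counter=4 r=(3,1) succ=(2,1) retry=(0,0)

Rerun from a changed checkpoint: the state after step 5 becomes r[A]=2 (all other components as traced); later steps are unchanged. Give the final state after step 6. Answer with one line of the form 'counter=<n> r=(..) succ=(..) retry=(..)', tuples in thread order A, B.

state after step 5 := counter=3 r=(2,1) succ=(1,1) retry=(0,0)
6 | A CAS | counter=3 r=(2,1) succ=(1,1) retry=(1,0)

counter=3 r=(2,1) succ=(1,1) retry=(1,0)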